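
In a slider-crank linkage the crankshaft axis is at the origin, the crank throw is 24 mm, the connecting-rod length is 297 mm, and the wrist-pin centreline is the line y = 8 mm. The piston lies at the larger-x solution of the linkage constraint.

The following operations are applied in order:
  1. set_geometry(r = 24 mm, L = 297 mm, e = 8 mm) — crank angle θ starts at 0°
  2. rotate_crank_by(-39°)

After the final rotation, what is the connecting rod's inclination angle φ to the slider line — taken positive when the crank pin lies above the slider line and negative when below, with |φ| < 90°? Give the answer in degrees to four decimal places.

-4.4616

set_geometry: r = 24 mm, L = 297 mm, e = 8 mm; θ ← 0°
rotate_crank_by(-39°): θ ← 0° -39° = -39°
crank pin P = (r cos θ, r sin θ) = (18.651503, -15.103689)
h = r sin θ − e = -15.103689 − 8 = -23.103689
sin φ = h / L = -23.103689 / 297 = -0.07779020
φ = arcsin(-0.07779020) = -4.461558°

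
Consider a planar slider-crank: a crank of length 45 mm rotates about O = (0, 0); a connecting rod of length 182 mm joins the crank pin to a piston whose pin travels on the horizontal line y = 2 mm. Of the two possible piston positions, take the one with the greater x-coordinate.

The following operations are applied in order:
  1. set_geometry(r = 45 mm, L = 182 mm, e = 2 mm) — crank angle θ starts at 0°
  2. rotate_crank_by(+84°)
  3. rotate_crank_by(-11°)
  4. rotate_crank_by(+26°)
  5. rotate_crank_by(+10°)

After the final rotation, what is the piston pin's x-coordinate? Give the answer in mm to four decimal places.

162.7750

set_geometry: r = 45 mm, L = 182 mm, e = 2 mm; θ ← 0°
rotate_crank_by(+84°): θ ← 0° +84° = 84°
rotate_crank_by(-11°): θ ← 84° -11° = 73°
rotate_crank_by(+26°): θ ← 73° +26° = 99°
rotate_crank_by(+10°): θ ← 99° +10° = 109°
crank pin P = (r cos θ, r sin θ) = (-14.650567, 42.548336)
h = r sin θ − e = 42.548336 − 2 = 40.548336
x = r cos θ + √(L² − h²) = -14.650567 + √(33124.0 − 1644.1675) = -14.650567 + 177.425569 = 162.775002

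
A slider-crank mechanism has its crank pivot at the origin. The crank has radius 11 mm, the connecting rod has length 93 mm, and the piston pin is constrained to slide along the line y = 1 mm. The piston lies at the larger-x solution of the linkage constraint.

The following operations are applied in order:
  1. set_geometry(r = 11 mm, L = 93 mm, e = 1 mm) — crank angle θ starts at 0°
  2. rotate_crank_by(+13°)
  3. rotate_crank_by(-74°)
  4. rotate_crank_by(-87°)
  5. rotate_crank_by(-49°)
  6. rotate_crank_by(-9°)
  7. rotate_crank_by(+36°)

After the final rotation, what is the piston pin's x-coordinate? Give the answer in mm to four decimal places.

set_geometry: r = 11 mm, L = 93 mm, e = 1 mm; θ ← 0°
rotate_crank_by(+13°): θ ← 0° +13° = 13°
rotate_crank_by(-74°): θ ← 13° -74° = -61°
rotate_crank_by(-87°): θ ← -61° -87° = -148°
rotate_crank_by(-49°): θ ← -148° -49° = -197°
rotate_crank_by(-9°): θ ← -197° -9° = -206°
rotate_crank_by(+36°): θ ← -206° +36° = -170°
crank pin P = (r cos θ, r sin θ) = (-10.832885, -1.910130)
h = r sin θ − e = -1.910130 − 1 = -2.910130
x = r cos θ + √(L² − h²) = -10.832885 + √(8649.0 − 8.4689) = -10.832885 + 92.954457 = 82.121572

82.1216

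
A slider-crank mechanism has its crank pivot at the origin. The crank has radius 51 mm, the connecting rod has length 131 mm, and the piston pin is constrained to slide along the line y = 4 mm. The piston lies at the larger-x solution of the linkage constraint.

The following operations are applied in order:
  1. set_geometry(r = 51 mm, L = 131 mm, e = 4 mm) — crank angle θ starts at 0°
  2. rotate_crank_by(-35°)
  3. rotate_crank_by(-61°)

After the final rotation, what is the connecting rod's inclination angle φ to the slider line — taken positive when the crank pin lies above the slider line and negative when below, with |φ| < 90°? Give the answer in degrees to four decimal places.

-24.6904

set_geometry: r = 51 mm, L = 131 mm, e = 4 mm; θ ← 0°
rotate_crank_by(-35°): θ ← 0° -35° = -35°
rotate_crank_by(-61°): θ ← -35° -61° = -96°
crank pin P = (r cos θ, r sin θ) = (-5.330952, -50.720617)
h = r sin θ − e = -50.720617 − 4 = -54.720617
sin φ = h / L = -54.720617 / 131 = -0.41771463
φ = arcsin(-0.41771463) = -24.690386°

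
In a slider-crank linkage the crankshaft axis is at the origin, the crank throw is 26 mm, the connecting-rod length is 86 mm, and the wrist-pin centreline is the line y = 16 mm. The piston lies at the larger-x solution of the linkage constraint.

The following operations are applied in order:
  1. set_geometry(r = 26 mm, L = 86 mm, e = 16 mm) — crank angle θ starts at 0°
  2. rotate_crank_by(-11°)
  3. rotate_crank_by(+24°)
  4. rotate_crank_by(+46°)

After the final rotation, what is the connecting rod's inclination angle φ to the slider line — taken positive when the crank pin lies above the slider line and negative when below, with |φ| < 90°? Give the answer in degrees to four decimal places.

4.1919

set_geometry: r = 26 mm, L = 86 mm, e = 16 mm; θ ← 0°
rotate_crank_by(-11°): θ ← 0° -11° = -11°
rotate_crank_by(+24°): θ ← -11° +24° = 13°
rotate_crank_by(+46°): θ ← 13° +46° = 59°
crank pin P = (r cos θ, r sin θ) = (13.390990, 22.286350)
h = r sin θ − e = 22.286350 − 16 = 6.286350
sin φ = h / L = 6.286350 / 86 = 0.07309709
φ = arcsin(0.07309709) = 4.191893°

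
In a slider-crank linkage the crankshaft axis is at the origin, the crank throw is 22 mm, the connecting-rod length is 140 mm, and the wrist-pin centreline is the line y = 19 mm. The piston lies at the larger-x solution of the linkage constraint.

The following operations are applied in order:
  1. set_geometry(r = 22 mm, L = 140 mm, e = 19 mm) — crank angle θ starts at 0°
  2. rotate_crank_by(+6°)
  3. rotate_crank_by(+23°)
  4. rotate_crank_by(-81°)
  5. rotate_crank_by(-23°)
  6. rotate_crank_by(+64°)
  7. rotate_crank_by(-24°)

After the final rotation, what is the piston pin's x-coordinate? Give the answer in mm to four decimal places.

set_geometry: r = 22 mm, L = 140 mm, e = 19 mm; θ ← 0°
rotate_crank_by(+6°): θ ← 0° +6° = 6°
rotate_crank_by(+23°): θ ← 6° +23° = 29°
rotate_crank_by(-81°): θ ← 29° -81° = -52°
rotate_crank_by(-23°): θ ← -52° -23° = -75°
rotate_crank_by(+64°): θ ← -75° +64° = -11°
rotate_crank_by(-24°): θ ← -11° -24° = -35°
crank pin P = (r cos θ, r sin θ) = (18.021345, -12.618682)
h = r sin θ − e = -12.618682 − 19 = -31.618682
x = r cos θ + √(L² − h²) = 18.021345 + √(19600.0 − 999.7410) = 18.021345 + 136.382766 = 154.404111

154.4041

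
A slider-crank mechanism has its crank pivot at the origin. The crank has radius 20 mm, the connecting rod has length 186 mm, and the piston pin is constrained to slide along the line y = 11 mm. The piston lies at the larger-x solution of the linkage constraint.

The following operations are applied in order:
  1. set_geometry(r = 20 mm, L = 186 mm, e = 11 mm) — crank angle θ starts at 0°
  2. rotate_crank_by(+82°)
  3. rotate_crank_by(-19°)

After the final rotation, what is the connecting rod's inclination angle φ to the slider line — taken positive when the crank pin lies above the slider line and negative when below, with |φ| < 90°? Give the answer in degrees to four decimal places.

set_geometry: r = 20 mm, L = 186 mm, e = 11 mm; θ ← 0°
rotate_crank_by(+82°): θ ← 0° +82° = 82°
rotate_crank_by(-19°): θ ← 82° -19° = 63°
crank pin P = (r cos θ, r sin θ) = (9.079810, 17.820130)
h = r sin θ − e = 17.820130 − 11 = 6.820130
sin φ = h / L = 6.820130 / 186 = 0.03666737
φ = arcsin(0.03666737) = 2.101357°

2.1014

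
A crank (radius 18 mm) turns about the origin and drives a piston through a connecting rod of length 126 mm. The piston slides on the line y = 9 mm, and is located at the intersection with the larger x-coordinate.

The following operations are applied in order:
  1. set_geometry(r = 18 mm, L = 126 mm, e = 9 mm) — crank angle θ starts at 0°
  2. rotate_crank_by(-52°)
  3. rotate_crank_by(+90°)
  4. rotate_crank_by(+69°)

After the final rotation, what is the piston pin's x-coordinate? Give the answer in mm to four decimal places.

120.4693

set_geometry: r = 18 mm, L = 126 mm, e = 9 mm; θ ← 0°
rotate_crank_by(-52°): θ ← 0° -52° = -52°
rotate_crank_by(+90°): θ ← -52° +90° = 38°
rotate_crank_by(+69°): θ ← 38° +69° = 107°
crank pin P = (r cos θ, r sin θ) = (-5.262691, 17.213486)
h = r sin θ − e = 17.213486 − 9 = 8.213486
x = r cos θ + √(L² − h²) = -5.262691 + √(15876.0 − 67.4613) = -5.262691 + 125.732011 = 120.469321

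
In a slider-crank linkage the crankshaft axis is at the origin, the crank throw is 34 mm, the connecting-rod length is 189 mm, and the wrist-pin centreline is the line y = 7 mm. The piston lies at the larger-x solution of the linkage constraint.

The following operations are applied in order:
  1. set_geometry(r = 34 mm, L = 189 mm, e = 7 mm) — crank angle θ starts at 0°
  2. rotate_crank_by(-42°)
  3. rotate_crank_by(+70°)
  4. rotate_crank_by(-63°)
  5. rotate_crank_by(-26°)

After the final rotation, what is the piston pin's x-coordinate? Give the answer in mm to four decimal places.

set_geometry: r = 34 mm, L = 189 mm, e = 7 mm; θ ← 0°
rotate_crank_by(-42°): θ ← 0° -42° = -42°
rotate_crank_by(+70°): θ ← -42° +70° = 28°
rotate_crank_by(-63°): θ ← 28° -63° = -35°
rotate_crank_by(-26°): θ ← -35° -26° = -61°
crank pin P = (r cos θ, r sin θ) = (16.483527, -29.737070)
h = r sin θ − e = -29.737070 − 7 = -36.737070
x = r cos θ + √(L² − h²) = 16.483527 + √(35721.0 − 1349.6123) = 16.483527 + 185.395220 = 201.878747

201.8787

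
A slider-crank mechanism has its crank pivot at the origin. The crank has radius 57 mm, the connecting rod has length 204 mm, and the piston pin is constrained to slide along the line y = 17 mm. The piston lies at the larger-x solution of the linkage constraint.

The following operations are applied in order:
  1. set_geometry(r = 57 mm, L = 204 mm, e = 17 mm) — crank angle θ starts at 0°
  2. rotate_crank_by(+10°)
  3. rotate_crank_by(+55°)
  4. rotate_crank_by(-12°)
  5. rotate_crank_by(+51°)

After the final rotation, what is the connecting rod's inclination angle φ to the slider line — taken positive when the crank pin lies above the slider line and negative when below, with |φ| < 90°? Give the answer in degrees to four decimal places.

set_geometry: r = 57 mm, L = 204 mm, e = 17 mm; θ ← 0°
rotate_crank_by(+10°): θ ← 0° +10° = 10°
rotate_crank_by(+55°): θ ← 10° +55° = 65°
rotate_crank_by(-12°): θ ← 65° -12° = 53°
rotate_crank_by(+51°): θ ← 53° +51° = 104°
crank pin P = (r cos θ, r sin θ) = (-13.789548, 55.306856)
h = r sin θ − e = 55.306856 − 17 = 38.306856
sin φ = h / L = 38.306856 / 204 = 0.18777871
φ = arcsin(0.18777871) = 10.823180°

10.8232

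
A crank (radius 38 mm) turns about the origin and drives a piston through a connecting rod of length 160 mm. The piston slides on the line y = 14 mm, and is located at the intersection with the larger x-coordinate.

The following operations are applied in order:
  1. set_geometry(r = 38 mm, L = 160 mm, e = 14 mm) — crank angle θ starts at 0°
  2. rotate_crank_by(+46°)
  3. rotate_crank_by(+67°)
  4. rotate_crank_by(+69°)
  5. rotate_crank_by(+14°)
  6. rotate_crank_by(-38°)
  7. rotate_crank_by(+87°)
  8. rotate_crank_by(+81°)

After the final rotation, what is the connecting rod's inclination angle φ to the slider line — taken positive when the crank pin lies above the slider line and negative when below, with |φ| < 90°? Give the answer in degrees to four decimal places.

set_geometry: r = 38 mm, L = 160 mm, e = 14 mm; θ ← 0°
rotate_crank_by(+46°): θ ← 0° +46° = 46°
rotate_crank_by(+67°): θ ← 46° +67° = 113°
rotate_crank_by(+69°): θ ← 113° +69° = 182°
rotate_crank_by(+14°): θ ← 182° +14° = 196°
rotate_crank_by(-38°): θ ← 196° -38° = 158°
rotate_crank_by(+87°): θ ← 158° +87° = 245°
rotate_crank_by(+81°): θ ← 245° +81° = 326°
crank pin P = (r cos θ, r sin θ) = (31.503428, -21.249330)
h = r sin θ − e = -21.249330 − 14 = -35.249330
sin φ = h / L = -35.249330 / 160 = -0.22030831
φ = arcsin(-0.22030831) = -12.727142°

-12.7271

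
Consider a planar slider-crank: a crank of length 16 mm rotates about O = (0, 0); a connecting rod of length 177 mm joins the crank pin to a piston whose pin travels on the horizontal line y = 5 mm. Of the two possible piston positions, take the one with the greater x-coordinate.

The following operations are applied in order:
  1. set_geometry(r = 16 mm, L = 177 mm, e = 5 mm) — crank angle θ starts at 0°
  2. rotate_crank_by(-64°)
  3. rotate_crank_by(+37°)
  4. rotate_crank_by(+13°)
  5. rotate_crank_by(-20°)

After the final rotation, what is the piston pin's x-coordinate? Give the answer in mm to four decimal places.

set_geometry: r = 16 mm, L = 177 mm, e = 5 mm; θ ← 0°
rotate_crank_by(-64°): θ ← 0° -64° = -64°
rotate_crank_by(+37°): θ ← -64° +37° = -27°
rotate_crank_by(+13°): θ ← -27° +13° = -14°
rotate_crank_by(-20°): θ ← -14° -20° = -34°
crank pin P = (r cos θ, r sin θ) = (13.264601, -8.947086)
h = r sin θ − e = -8.947086 − 5 = -13.947086
x = r cos θ + √(L² − h²) = 13.264601 + √(31329.0 − 194.5212) = 13.264601 + 176.449649 = 189.714251

189.7143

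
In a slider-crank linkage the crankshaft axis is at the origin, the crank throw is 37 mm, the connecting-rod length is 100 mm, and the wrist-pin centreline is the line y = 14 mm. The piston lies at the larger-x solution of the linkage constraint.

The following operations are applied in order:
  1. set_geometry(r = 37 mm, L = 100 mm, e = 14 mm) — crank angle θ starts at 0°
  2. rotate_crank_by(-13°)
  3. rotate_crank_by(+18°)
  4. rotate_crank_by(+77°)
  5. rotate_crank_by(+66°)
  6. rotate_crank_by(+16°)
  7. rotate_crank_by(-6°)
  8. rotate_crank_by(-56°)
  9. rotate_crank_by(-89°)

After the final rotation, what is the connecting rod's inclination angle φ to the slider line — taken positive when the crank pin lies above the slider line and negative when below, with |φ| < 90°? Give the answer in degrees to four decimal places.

set_geometry: r = 37 mm, L = 100 mm, e = 14 mm; θ ← 0°
rotate_crank_by(-13°): θ ← 0° -13° = -13°
rotate_crank_by(+18°): θ ← -13° +18° = 5°
rotate_crank_by(+77°): θ ← 5° +77° = 82°
rotate_crank_by(+66°): θ ← 82° +66° = 148°
rotate_crank_by(+16°): θ ← 148° +16° = 164°
rotate_crank_by(-6°): θ ← 164° -6° = 158°
rotate_crank_by(-56°): θ ← 158° -56° = 102°
rotate_crank_by(-89°): θ ← 102° -89° = 13°
crank pin P = (r cos θ, r sin θ) = (36.051692, 8.323189)
h = r sin θ − e = 8.323189 − 14 = -5.676811
sin φ = h / L = -5.676811 / 100 = -0.05676811
φ = arcsin(-0.05676811) = -3.254323°

-3.2543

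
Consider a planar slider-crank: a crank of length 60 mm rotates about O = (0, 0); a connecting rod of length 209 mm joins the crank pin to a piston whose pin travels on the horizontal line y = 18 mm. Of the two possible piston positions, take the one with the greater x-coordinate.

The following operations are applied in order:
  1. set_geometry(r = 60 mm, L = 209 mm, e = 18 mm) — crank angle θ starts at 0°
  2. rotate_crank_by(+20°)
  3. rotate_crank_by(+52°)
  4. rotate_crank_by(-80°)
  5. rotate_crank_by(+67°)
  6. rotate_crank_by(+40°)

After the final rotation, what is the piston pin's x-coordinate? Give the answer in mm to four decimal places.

set_geometry: r = 60 mm, L = 209 mm, e = 18 mm; θ ← 0°
rotate_crank_by(+20°): θ ← 0° +20° = 20°
rotate_crank_by(+52°): θ ← 20° +52° = 72°
rotate_crank_by(-80°): θ ← 72° -80° = -8°
rotate_crank_by(+67°): θ ← -8° +67° = 59°
rotate_crank_by(+40°): θ ← 59° +40° = 99°
crank pin P = (r cos θ, r sin θ) = (-9.386068, 59.261300)
h = r sin θ − e = 59.261300 − 18 = 41.261300
x = r cos θ + √(L² − h²) = -9.386068 + √(43681.0 − 1702.4949) = -9.386068 + 204.886566 = 195.500498

195.5005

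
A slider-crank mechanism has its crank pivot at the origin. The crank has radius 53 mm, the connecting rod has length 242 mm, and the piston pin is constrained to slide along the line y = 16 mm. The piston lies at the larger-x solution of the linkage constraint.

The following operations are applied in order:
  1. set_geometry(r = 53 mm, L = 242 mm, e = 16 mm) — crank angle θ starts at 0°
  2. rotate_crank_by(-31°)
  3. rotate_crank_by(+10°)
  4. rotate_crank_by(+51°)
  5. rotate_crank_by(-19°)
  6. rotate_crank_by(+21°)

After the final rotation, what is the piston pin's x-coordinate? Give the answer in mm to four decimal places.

286.6446

set_geometry: r = 53 mm, L = 242 mm, e = 16 mm; θ ← 0°
rotate_crank_by(-31°): θ ← 0° -31° = -31°
rotate_crank_by(+10°): θ ← -31° +10° = -21°
rotate_crank_by(+51°): θ ← -21° +51° = 30°
rotate_crank_by(-19°): θ ← 30° -19° = 11°
rotate_crank_by(+21°): θ ← 11° +21° = 32°
crank pin P = (r cos θ, r sin θ) = (44.946549, 28.085721)
h = r sin θ − e = 28.085721 − 16 = 12.085721
x = r cos θ + √(L² − h²) = 44.946549 + √(58564.0 − 146.0647) = 44.946549 + 241.698025 = 286.644574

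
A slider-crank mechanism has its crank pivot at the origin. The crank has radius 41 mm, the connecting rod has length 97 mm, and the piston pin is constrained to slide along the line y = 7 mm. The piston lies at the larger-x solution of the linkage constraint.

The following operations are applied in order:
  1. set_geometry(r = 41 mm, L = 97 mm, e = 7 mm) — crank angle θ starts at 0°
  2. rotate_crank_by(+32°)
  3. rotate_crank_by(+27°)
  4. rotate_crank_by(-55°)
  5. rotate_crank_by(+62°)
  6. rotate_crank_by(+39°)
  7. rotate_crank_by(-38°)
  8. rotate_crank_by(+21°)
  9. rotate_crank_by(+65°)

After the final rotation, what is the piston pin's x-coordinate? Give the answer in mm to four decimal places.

set_geometry: r = 41 mm, L = 97 mm, e = 7 mm; θ ← 0°
rotate_crank_by(+32°): θ ← 0° +32° = 32°
rotate_crank_by(+27°): θ ← 32° +27° = 59°
rotate_crank_by(-55°): θ ← 59° -55° = 4°
rotate_crank_by(+62°): θ ← 4° +62° = 66°
rotate_crank_by(+39°): θ ← 66° +39° = 105°
rotate_crank_by(-38°): θ ← 105° -38° = 67°
rotate_crank_by(+21°): θ ← 67° +21° = 88°
rotate_crank_by(+65°): θ ← 88° +65° = 153°
crank pin P = (r cos θ, r sin θ) = (-36.531267, 18.613610)
h = r sin θ − e = 18.613610 − 7 = 11.613610
x = r cos θ + √(L² − h²) = -36.531267 + √(9409.0 − 134.8759) = -36.531267 + 96.302254 = 59.770986

59.7710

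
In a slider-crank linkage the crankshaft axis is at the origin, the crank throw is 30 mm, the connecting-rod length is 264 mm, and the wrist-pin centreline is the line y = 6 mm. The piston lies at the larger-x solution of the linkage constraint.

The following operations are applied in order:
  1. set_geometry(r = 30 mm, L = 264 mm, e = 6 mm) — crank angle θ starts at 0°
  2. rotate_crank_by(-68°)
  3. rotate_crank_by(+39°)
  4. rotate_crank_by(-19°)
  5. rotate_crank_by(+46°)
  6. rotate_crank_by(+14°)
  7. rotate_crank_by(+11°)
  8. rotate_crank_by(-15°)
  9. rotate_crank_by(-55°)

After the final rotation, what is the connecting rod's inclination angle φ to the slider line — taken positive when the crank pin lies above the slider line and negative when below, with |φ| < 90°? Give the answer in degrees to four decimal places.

-6.0753

set_geometry: r = 30 mm, L = 264 mm, e = 6 mm; θ ← 0°
rotate_crank_by(-68°): θ ← 0° -68° = -68°
rotate_crank_by(+39°): θ ← -68° +39° = -29°
rotate_crank_by(-19°): θ ← -29° -19° = -48°
rotate_crank_by(+46°): θ ← -48° +46° = -2°
rotate_crank_by(+14°): θ ← -2° +14° = 12°
rotate_crank_by(+11°): θ ← 12° +11° = 23°
rotate_crank_by(-15°): θ ← 23° -15° = 8°
rotate_crank_by(-55°): θ ← 8° -55° = -47°
crank pin P = (r cos θ, r sin θ) = (20.459951, -21.940611)
h = r sin θ − e = -21.940611 − 6 = -27.940611
sin φ = h / L = -27.940611 / 264 = -0.10583565
φ = arcsin(-0.10583565) = -6.075314°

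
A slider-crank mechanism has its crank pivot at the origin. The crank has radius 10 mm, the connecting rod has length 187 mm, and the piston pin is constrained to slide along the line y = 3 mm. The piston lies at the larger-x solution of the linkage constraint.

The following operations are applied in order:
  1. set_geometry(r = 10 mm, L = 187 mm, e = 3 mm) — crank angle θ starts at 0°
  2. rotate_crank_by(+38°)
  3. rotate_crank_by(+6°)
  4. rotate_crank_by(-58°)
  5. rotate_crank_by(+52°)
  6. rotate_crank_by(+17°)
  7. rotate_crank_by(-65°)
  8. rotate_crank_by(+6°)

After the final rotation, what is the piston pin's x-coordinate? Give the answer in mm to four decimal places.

196.9391

set_geometry: r = 10 mm, L = 187 mm, e = 3 mm; θ ← 0°
rotate_crank_by(+38°): θ ← 0° +38° = 38°
rotate_crank_by(+6°): θ ← 38° +6° = 44°
rotate_crank_by(-58°): θ ← 44° -58° = -14°
rotate_crank_by(+52°): θ ← -14° +52° = 38°
rotate_crank_by(+17°): θ ← 38° +17° = 55°
rotate_crank_by(-65°): θ ← 55° -65° = -10°
rotate_crank_by(+6°): θ ← -10° +6° = -4°
crank pin P = (r cos θ, r sin θ) = (9.975641, -0.697565)
h = r sin θ − e = -0.697565 − 3 = -3.697565
x = r cos θ + √(L² − h²) = 9.975641 + √(34969.0 − 13.6720) = 9.975641 + 186.963440 = 196.939081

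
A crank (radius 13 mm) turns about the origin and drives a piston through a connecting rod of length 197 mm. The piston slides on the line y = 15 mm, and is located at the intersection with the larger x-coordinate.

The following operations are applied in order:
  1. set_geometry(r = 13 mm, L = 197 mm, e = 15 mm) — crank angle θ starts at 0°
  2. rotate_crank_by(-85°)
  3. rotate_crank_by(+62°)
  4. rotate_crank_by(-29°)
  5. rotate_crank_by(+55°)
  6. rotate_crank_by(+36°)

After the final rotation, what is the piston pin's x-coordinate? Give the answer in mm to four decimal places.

206.9849

set_geometry: r = 13 mm, L = 197 mm, e = 15 mm; θ ← 0°
rotate_crank_by(-85°): θ ← 0° -85° = -85°
rotate_crank_by(+62°): θ ← -85° +62° = -23°
rotate_crank_by(-29°): θ ← -23° -29° = -52°
rotate_crank_by(+55°): θ ← -52° +55° = 3°
rotate_crank_by(+36°): θ ← 3° +36° = 39°
crank pin P = (r cos θ, r sin θ) = (10.102897, 8.181165)
h = r sin θ − e = 8.181165 − 15 = -6.818835
x = r cos θ + √(L² − h²) = 10.102897 + √(38809.0 − 46.4965) = 10.102897 + 196.881953 = 206.984851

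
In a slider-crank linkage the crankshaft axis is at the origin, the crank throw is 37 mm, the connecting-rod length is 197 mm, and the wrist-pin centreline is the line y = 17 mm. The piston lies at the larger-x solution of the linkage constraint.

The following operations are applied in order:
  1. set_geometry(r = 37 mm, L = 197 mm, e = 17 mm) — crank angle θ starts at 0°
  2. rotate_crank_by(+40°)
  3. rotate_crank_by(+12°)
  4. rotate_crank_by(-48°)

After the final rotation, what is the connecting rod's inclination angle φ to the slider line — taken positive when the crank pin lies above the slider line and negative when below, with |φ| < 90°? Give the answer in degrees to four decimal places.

-4.1974

set_geometry: r = 37 mm, L = 197 mm, e = 17 mm; θ ← 0°
rotate_crank_by(+40°): θ ← 0° +40° = 40°
rotate_crank_by(+12°): θ ← 40° +12° = 52°
rotate_crank_by(-48°): θ ← 52° -48° = 4°
crank pin P = (r cos θ, r sin θ) = (36.909870, 2.580990)
h = r sin θ − e = 2.580990 − 17 = -14.419010
sin φ = h / L = -14.419010 / 197 = -0.07319295
φ = arcsin(-0.07319295) = -4.197400°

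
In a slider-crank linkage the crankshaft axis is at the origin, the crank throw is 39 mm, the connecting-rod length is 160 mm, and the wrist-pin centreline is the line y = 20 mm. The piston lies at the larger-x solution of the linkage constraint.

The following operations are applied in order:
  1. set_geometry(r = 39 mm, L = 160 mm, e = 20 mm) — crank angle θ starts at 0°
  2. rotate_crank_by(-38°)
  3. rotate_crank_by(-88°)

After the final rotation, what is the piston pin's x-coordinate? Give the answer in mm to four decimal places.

128.5439

set_geometry: r = 39 mm, L = 160 mm, e = 20 mm; θ ← 0°
rotate_crank_by(-38°): θ ← 0° -38° = -38°
rotate_crank_by(-88°): θ ← -38° -88° = -126°
crank pin P = (r cos θ, r sin θ) = (-22.923625, -31.551663)
h = r sin θ − e = -31.551663 − 20 = -51.551663
x = r cos θ + √(L² − h²) = -22.923625 + √(25600.0 − 2657.5739) = -22.923625 + 151.467574 = 128.543949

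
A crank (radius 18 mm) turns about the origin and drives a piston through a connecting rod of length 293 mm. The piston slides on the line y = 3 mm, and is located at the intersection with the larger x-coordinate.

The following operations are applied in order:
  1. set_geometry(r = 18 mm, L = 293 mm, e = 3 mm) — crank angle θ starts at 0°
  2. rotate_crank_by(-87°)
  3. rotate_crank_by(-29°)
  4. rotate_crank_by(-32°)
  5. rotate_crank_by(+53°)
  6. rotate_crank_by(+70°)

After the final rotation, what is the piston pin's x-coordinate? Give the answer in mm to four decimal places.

set_geometry: r = 18 mm, L = 293 mm, e = 3 mm; θ ← 0°
rotate_crank_by(-87°): θ ← 0° -87° = -87°
rotate_crank_by(-29°): θ ← -87° -29° = -116°
rotate_crank_by(-32°): θ ← -116° -32° = -148°
rotate_crank_by(+53°): θ ← -148° +53° = -95°
rotate_crank_by(+70°): θ ← -95° +70° = -25°
crank pin P = (r cos θ, r sin θ) = (16.313540, -7.607129)
h = r sin θ − e = -7.607129 − 3 = -10.607129
x = r cos θ + √(L² − h²) = 16.313540 + √(85849.0 − 112.5112) = 16.313540 + 292.807938 = 309.121479

309.1215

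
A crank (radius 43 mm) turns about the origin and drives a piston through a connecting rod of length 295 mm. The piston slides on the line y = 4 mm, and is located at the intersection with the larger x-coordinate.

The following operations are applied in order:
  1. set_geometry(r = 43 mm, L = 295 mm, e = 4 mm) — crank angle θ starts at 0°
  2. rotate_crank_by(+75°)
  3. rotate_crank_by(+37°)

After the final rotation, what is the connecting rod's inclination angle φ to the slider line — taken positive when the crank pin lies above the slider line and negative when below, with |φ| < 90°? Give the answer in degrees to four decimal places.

6.9838

set_geometry: r = 43 mm, L = 295 mm, e = 4 mm; θ ← 0°
rotate_crank_by(+75°): θ ← 0° +75° = 75°
rotate_crank_by(+37°): θ ← 75° +37° = 112°
crank pin P = (r cos θ, r sin θ) = (-16.108084, 39.868906)
h = r sin θ − e = 39.868906 − 4 = 35.868906
sin φ = h / L = 35.868906 / 295 = 0.12158951
φ = arcsin(0.12158951) = 6.983847°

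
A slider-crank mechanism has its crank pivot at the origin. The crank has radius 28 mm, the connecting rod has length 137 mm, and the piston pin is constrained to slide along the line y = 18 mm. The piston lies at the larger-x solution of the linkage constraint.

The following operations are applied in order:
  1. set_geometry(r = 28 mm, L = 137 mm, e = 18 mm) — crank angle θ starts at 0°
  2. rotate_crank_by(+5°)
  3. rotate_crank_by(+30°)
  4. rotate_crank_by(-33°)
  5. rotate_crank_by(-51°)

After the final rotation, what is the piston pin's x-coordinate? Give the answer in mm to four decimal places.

set_geometry: r = 28 mm, L = 137 mm, e = 18 mm; θ ← 0°
rotate_crank_by(+5°): θ ← 0° +5° = 5°
rotate_crank_by(+30°): θ ← 5° +30° = 35°
rotate_crank_by(-33°): θ ← 35° -33° = 2°
rotate_crank_by(-51°): θ ← 2° -51° = -49°
crank pin P = (r cos θ, r sin θ) = (18.369653, -21.131868)
h = r sin θ − e = -21.131868 − 18 = -39.131868
x = r cos θ + √(L² − h²) = 18.369653 + √(18769.0 − 1531.3031) = 18.369653 + 131.292410 = 149.662063

149.6621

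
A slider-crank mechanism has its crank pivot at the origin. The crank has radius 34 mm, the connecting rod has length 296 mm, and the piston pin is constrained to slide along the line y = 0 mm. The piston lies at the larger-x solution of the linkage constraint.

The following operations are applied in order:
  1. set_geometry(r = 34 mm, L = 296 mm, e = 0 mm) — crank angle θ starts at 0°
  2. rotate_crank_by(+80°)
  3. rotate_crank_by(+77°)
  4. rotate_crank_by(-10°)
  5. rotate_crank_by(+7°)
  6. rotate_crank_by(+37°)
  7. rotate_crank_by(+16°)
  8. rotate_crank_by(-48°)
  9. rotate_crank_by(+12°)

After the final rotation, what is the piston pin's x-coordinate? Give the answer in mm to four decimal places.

set_geometry: r = 34 mm, L = 296 mm, e = 0 mm; θ ← 0°
rotate_crank_by(+80°): θ ← 0° +80° = 80°
rotate_crank_by(+77°): θ ← 80° +77° = 157°
rotate_crank_by(-10°): θ ← 157° -10° = 147°
rotate_crank_by(+7°): θ ← 147° +7° = 154°
rotate_crank_by(+37°): θ ← 154° +37° = 191°
rotate_crank_by(+16°): θ ← 191° +16° = 207°
rotate_crank_by(-48°): θ ← 207° -48° = 159°
rotate_crank_by(+12°): θ ← 159° +12° = 171°
crank pin P = (r cos θ, r sin θ) = (-33.581404, 5.318772)
h = r sin θ − e = 5.318772 − 0 = 5.318772
x = r cos θ + √(L² − h²) = -33.581404 + √(87616.0 − 28.2893) = -33.581404 + 295.952210 = 262.370807

262.3708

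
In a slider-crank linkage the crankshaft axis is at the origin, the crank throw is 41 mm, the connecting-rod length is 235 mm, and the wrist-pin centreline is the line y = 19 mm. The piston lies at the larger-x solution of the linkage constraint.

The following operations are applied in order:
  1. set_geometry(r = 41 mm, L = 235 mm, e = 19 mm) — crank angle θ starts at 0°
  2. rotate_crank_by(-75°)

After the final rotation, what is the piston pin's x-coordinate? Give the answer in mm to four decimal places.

238.1873

set_geometry: r = 41 mm, L = 235 mm, e = 19 mm; θ ← 0°
rotate_crank_by(-75°): θ ← 0° -75° = -75°
crank pin P = (r cos θ, r sin θ) = (10.611581, -39.602959)
h = r sin θ − e = -39.602959 − 19 = -58.602959
x = r cos θ + √(L² − h²) = 10.611581 + √(55225.0 − 3434.3068) = 10.611581 + 227.575687 = 238.187268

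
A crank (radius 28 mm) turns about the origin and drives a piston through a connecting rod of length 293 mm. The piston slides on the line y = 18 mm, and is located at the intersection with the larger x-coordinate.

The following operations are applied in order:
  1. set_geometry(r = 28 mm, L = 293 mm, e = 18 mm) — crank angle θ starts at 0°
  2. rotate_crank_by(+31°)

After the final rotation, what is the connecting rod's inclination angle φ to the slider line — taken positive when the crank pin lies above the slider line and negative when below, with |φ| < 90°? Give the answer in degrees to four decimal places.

set_geometry: r = 28 mm, L = 293 mm, e = 18 mm; θ ← 0°
rotate_crank_by(+31°): θ ← 0° +31° = 31°
crank pin P = (r cos θ, r sin θ) = (24.000684, 14.421066)
h = r sin θ − e = 14.421066 − 18 = -3.578934
sin φ = h / L = -3.578934 / 293 = -0.01221479
φ = arcsin(-0.01221479) = -0.699873°

-0.6999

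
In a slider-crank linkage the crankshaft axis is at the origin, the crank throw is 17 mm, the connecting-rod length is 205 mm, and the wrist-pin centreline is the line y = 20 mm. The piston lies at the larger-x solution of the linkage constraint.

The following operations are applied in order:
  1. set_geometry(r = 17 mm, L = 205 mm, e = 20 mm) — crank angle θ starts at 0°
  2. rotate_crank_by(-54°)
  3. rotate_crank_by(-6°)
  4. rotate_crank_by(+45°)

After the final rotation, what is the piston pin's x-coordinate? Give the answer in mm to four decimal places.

219.9635

set_geometry: r = 17 mm, L = 205 mm, e = 20 mm; θ ← 0°
rotate_crank_by(-54°): θ ← 0° -54° = -54°
rotate_crank_by(-6°): θ ← -54° -6° = -60°
rotate_crank_by(+45°): θ ← -60° +45° = -15°
crank pin P = (r cos θ, r sin θ) = (16.420739, -4.399924)
h = r sin θ − e = -4.399924 − 20 = -24.399924
x = r cos θ + √(L² − h²) = 16.420739 + √(42025.0 − 595.3563) = 16.420739 + 203.542732 = 219.963471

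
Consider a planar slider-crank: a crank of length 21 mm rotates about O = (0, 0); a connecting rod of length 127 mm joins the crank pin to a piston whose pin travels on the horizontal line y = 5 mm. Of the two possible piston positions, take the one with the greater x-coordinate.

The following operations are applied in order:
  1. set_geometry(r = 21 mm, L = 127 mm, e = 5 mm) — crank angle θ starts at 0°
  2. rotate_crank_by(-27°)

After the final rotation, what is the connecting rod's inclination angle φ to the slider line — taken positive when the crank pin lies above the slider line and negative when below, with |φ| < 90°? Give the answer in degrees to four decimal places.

set_geometry: r = 21 mm, L = 127 mm, e = 5 mm; θ ← 0°
rotate_crank_by(-27°): θ ← 0° -27° = -27°
crank pin P = (r cos θ, r sin θ) = (18.711137, -9.533800)
h = r sin θ − e = -9.533800 − 5 = -14.533800
sin φ = h / L = -14.533800 / 127 = -0.11443937
φ = arcsin(-0.11443937) = -6.571290°

-6.5713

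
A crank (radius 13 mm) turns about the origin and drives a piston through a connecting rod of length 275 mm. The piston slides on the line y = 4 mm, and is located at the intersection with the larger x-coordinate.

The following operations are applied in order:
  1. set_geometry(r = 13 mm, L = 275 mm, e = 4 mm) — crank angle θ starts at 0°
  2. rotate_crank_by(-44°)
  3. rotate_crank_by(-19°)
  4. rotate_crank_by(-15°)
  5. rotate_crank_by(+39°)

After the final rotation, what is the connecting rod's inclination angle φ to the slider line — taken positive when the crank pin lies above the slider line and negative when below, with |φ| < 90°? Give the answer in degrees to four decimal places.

set_geometry: r = 13 mm, L = 275 mm, e = 4 mm; θ ← 0°
rotate_crank_by(-44°): θ ← 0° -44° = -44°
rotate_crank_by(-19°): θ ← -44° -19° = -63°
rotate_crank_by(-15°): θ ← -63° -15° = -78°
rotate_crank_by(+39°): θ ← -78° +39° = -39°
crank pin P = (r cos θ, r sin θ) = (10.102897, -8.181165)
h = r sin θ − e = -8.181165 − 4 = -12.181165
sin φ = h / L = -12.181165 / 275 = -0.04429515
φ = arcsin(-0.04429515) = -2.538756°

-2.5388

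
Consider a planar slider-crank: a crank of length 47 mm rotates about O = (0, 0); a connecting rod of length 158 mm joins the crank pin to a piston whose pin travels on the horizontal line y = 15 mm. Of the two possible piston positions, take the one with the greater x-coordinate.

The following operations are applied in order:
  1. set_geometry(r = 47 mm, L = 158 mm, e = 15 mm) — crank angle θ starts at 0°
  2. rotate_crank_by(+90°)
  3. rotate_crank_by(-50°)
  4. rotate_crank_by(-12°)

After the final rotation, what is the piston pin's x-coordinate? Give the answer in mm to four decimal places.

set_geometry: r = 47 mm, L = 158 mm, e = 15 mm; θ ← 0°
rotate_crank_by(+90°): θ ← 0° +90° = 90°
rotate_crank_by(-50°): θ ← 90° -50° = 40°
rotate_crank_by(-12°): θ ← 40° -12° = 28°
crank pin P = (r cos θ, r sin θ) = (41.498537, 22.065163)
h = r sin θ − e = 22.065163 − 15 = 7.065163
x = r cos θ + √(L² − h²) = 41.498537 + √(24964.0 − 49.9165) = 41.498537 + 157.841957 = 199.340494

199.3405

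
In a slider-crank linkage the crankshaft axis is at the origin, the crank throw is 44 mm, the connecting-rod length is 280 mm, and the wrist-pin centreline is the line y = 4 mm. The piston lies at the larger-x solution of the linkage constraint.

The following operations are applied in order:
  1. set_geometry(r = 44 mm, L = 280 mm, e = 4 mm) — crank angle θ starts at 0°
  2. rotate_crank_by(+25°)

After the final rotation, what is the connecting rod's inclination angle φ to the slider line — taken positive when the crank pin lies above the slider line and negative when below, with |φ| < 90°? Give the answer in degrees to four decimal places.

set_geometry: r = 44 mm, L = 280 mm, e = 4 mm; θ ← 0°
rotate_crank_by(+25°): θ ← 0° +25° = 25°
crank pin P = (r cos θ, r sin θ) = (39.877543, 18.595204)
h = r sin θ − e = 18.595204 − 4 = 14.595204
sin φ = h / L = 14.595204 / 280 = 0.05212573
φ = arcsin(0.05212573) = 2.987938°

2.9879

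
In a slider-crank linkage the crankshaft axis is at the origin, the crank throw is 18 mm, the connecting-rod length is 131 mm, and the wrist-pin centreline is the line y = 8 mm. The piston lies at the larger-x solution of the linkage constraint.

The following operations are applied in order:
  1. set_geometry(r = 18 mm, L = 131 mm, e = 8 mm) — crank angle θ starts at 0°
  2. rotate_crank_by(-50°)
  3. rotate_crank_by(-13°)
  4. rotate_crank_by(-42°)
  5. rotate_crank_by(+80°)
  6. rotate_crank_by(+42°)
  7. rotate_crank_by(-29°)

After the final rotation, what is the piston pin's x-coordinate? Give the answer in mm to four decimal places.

148.0793

set_geometry: r = 18 mm, L = 131 mm, e = 8 mm; θ ← 0°
rotate_crank_by(-50°): θ ← 0° -50° = -50°
rotate_crank_by(-13°): θ ← -50° -13° = -63°
rotate_crank_by(-42°): θ ← -63° -42° = -105°
rotate_crank_by(+80°): θ ← -105° +80° = -25°
rotate_crank_by(+42°): θ ← -25° +42° = 17°
rotate_crank_by(-29°): θ ← 17° -29° = -12°
crank pin P = (r cos θ, r sin θ) = (17.606657, -3.742410)
h = r sin θ − e = -3.742410 − 8 = -11.742410
x = r cos θ + √(L² − h²) = 17.606657 + √(17161.0 − 137.8842) = 17.606657 + 130.472663 = 148.079320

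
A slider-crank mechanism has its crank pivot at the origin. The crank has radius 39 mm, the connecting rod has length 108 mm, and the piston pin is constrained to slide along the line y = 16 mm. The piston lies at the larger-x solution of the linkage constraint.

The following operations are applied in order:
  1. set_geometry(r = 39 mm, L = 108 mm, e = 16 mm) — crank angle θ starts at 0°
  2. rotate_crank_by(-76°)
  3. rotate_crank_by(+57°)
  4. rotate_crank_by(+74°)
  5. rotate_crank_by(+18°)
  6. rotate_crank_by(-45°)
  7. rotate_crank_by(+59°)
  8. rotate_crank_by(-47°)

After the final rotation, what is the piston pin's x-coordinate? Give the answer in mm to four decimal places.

set_geometry: r = 39 mm, L = 108 mm, e = 16 mm; θ ← 0°
rotate_crank_by(-76°): θ ← 0° -76° = -76°
rotate_crank_by(+57°): θ ← -76° +57° = -19°
rotate_crank_by(+74°): θ ← -19° +74° = 55°
rotate_crank_by(+18°): θ ← 55° +18° = 73°
rotate_crank_by(-45°): θ ← 73° -45° = 28°
rotate_crank_by(+59°): θ ← 28° +59° = 87°
rotate_crank_by(-47°): θ ← 87° -47° = 40°
crank pin P = (r cos θ, r sin θ) = (29.875733, 25.068717)
h = r sin θ − e = 25.068717 − 16 = 9.068717
x = r cos θ + √(L² − h²) = 29.875733 + √(11664.0 − 82.2416) = 29.875733 + 107.618578 = 137.494311

137.4943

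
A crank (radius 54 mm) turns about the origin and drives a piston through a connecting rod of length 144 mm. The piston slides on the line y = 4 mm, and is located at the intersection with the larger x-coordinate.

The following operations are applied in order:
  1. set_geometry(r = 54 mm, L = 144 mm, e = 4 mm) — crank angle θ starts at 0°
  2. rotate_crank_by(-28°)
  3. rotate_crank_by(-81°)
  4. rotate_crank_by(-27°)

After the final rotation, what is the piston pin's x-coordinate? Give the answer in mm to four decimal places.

set_geometry: r = 54 mm, L = 144 mm, e = 4 mm; θ ← 0°
rotate_crank_by(-28°): θ ← 0° -28° = -28°
rotate_crank_by(-81°): θ ← -28° -81° = -109°
rotate_crank_by(-27°): θ ← -109° -27° = -136°
crank pin P = (r cos θ, r sin θ) = (-38.844349, -37.511552)
h = r sin θ − e = -37.511552 − 4 = -41.511552
x = r cos θ + √(L² − h²) = -38.844349 + √(20736.0 − 1723.2089) = -38.844349 + 137.886878 = 99.042529

99.0425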